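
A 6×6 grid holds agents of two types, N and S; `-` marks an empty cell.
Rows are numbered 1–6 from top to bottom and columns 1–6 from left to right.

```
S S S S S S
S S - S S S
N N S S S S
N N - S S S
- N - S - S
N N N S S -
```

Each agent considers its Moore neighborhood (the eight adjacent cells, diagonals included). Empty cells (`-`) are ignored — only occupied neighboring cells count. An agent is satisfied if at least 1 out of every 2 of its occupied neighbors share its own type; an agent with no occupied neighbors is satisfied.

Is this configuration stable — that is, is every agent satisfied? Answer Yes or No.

Yes

Row 1: (1,1)S 3/3 ok · (1,2)S 4/4 ok · (1,3)S 4/4 ok · (1,4)S 4/4 ok · (1,5)S 5/5 ok · (1,6)S 3/3 ok
Row 2: (2,1)S 3/5 ok · (2,2)S 5/7 ok · (2,4)S 7/7 ok · (2,5)S 8/8 ok · (2,6)S 5/5 ok
Row 3: (3,1)N 3/5 ok · (3,2)N 3/6 ok · (3,3)S 4/6 ok · (3,4)S 6/6 ok · (3,5)S 8/8 ok · (3,6)S 5/5 ok
Row 4: (4,1)N 4/4 ok · (4,2)N 4/5 ok · (4,4)S 5/5 ok · (4,5)S 7/7 ok · (4,6)S 4/4 ok
Row 5: (5,2)N 5/5 ok · (5,4)S 4/5 ok · (5,6)S 3/3 ok
Row 6: (6,1)N 2/2 ok · (6,2)N 3/3 ok · (6,3)N 2/4 ok · (6,4)S 2/3 ok · (6,5)S 3/3 ok
All meet the threshold, so the configuration is stable.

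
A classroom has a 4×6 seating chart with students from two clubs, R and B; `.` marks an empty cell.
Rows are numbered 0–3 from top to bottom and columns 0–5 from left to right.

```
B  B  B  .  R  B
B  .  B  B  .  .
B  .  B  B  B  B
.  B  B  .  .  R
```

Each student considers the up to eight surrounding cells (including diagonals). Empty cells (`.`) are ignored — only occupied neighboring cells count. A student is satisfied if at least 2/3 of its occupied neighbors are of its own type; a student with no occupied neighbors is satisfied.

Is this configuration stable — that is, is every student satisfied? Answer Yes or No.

No

(0,0)B 2/2 ok
(0,1)B 4/4 ok
(0,2)B 3/3 ok
(0,4)R 0/2 unhappy
(0,5)B 0/1 unhappy
(1,0)B 3/3 ok
(1,2)B 5/5 ok
(1,3)B 5/6 ok
(2,0)B 2/2 ok
(2,2)B 5/5 ok
(2,3)B 5/5 ok
(2,4)B 3/4 ok
(2,5)B 1/2 unhappy
(3,1)B 3/3 ok
(3,2)B 3/3 ok
(3,5)R 0/2 unhappy
For instance (0,4) has only 0/2 same-type neighbors, below 2/3.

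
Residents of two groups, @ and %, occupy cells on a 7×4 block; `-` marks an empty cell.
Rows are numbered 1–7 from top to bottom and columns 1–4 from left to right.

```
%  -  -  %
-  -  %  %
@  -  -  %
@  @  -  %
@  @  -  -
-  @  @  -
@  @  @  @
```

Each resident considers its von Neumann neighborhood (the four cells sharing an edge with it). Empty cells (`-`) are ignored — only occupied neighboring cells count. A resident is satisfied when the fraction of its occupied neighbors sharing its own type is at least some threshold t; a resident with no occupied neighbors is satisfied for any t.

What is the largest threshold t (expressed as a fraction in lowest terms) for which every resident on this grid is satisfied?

1/1

Row 1: (1,1)% — no occupied neighbors · (1,4)% 1/1
Row 2: (2,3)% 1/1 · (2,4)% 3/3
Row 3: (3,1)@ 1/1 · (3,4)% 2/2
Row 4: (4,1)@ 3/3 · (4,2)@ 2/2 · (4,4)% 1/1
Row 5: (5,1)@ 2/2 · (5,2)@ 3/3
Row 6: (6,2)@ 3/3 · (6,3)@ 2/2
Row 7: (7,1)@ 1/1 · (7,2)@ 3/3 · (7,3)@ 3/3 · (7,4)@ 1/1
The smallest same-type fraction is 1/1 at (1,4), which reduces to 1/1. Any threshold above that leaves this resident unsatisfied.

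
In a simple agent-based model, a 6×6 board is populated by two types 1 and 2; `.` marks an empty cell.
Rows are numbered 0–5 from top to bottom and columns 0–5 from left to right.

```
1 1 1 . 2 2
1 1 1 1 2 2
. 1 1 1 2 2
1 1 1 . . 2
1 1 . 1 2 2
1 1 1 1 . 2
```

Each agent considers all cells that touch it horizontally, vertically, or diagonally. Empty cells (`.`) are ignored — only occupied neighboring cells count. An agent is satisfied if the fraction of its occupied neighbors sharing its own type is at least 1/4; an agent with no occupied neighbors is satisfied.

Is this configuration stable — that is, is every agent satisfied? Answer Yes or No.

Yes

Row 0: (0,0)1 3/3 ok · (0,1)1 5/5 ok · (0,2)1 4/4 ok · (0,4)2 3/4 ok · (0,5)2 3/3 ok
Row 1: (1,0)1 4/4 ok · (1,1)1 7/7 ok · (1,2)1 7/7 ok · (1,3)1 4/7 ok · (1,4)2 5/7 ok · (1,5)2 5/5 ok
Row 2: (2,1)1 7/7 ok · (2,2)1 7/7 ok · (2,3)1 4/6 ok · (2,4)2 4/6 ok · (2,5)2 4/4 ok
Row 3: (3,0)1 4/4 ok · (3,1)1 6/6 ok · (3,2)1 6/6 ok · (3,5)2 4/4 ok
Row 4: (4,0)1 5/5 ok · (4,1)1 7/7 ok · (4,3)1 3/4 ok · (4,4)2 3/5 ok · (4,5)2 3/3 ok
Row 5: (5,0)1 3/3 ok · (5,1)1 4/4 ok · (5,2)1 4/4 ok · (5,3)1 2/3 ok · (5,5)2 2/2 ok
All meet the threshold, so the configuration is stable.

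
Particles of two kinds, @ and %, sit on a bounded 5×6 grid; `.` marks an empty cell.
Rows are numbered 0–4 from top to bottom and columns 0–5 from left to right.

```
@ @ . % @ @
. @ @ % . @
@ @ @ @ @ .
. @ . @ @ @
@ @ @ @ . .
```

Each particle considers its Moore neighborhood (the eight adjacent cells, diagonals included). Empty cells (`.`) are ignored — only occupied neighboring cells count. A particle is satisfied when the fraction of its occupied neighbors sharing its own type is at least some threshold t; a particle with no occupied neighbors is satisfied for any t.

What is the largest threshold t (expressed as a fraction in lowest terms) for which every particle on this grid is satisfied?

Row 0: (0,0)@ 2/2 · (0,1)@ 3/3 · (0,3)% 1/3 · (0,4)@ 2/4 · (0,5)@ 2/2
Row 1: (1,1)@ 6/6 · (1,2)@ 5/7 · (1,3)% 1/6 · (1,5)@ 3/3
Row 2: (2,0)@ 3/3 · (2,1)@ 5/5 · (2,2)@ 6/7 · (2,3)@ 5/6 · (2,4)@ 5/6
Row 3: (3,1)@ 6/6 · (3,3)@ 6/6 · (3,4)@ 5/5 · (3,5)@ 2/2
Row 4: (4,0)@ 2/2 · (4,1)@ 3/3 · (4,2)@ 4/4 · (4,3)@ 3/3
The smallest same-type fraction is 1/6 at (1,3), which reduces to 1/6. Any threshold above that leaves this particle unsatisfied.

1/6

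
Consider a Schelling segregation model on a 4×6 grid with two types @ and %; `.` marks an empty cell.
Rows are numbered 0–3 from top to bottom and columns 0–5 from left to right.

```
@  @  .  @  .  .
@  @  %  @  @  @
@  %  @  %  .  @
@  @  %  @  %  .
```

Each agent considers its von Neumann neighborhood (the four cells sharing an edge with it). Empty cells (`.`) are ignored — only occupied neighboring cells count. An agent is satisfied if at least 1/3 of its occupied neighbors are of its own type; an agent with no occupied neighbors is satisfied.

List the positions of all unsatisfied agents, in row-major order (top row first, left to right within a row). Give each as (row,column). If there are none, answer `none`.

Row 0: (0,0)@ 2/2 satisfied · (0,1)@ 2/2 satisfied · (0,3)@ 1/1 satisfied
Row 1: (1,0)@ 3/3 satisfied · (1,1)@ 2/4 satisfied · (1,2)% 0/3 not · (1,3)@ 2/4 satisfied · (1,4)@ 2/2 satisfied · (1,5)@ 2/2 satisfied
Row 2: (2,0)@ 2/3 satisfied · (2,1)% 0/4 not · (2,2)@ 0/4 not · (2,3)% 0/3 not · (2,5)@ 1/1 satisfied
Row 3: (3,0)@ 2/2 satisfied · (3,1)@ 1/3 satisfied · (3,2)% 0/3 not · (3,3)@ 0/3 not · (3,4)% 0/1 not

(1,2), (2,1), (2,2), (2,3), (3,2), (3,3), (3,4)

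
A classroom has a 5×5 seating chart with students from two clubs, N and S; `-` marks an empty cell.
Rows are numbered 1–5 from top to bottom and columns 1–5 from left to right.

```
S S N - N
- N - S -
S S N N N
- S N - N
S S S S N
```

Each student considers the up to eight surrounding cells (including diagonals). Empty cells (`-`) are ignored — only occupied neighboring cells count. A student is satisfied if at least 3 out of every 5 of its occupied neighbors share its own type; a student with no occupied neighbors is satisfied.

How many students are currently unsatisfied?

11

Row 1: (1,1)S 1/2 ✗ · (1,2)S 1/3 ✗ · (1,3)N 1/3 ✗ · (1,5)N 0/1 ✗
Row 2: (2,2)N 2/6 ✗ · (2,4)S 0/5 ✗
Row 3: (3,1)S 2/3 ✓ · (3,2)S 2/5 ✗ · (3,3)N 3/6 ✗ · (3,4)N 4/5 ✓ · (3,5)N 2/3 ✓
Row 4: (4,2)S 5/7 ✓ · (4,3)N 2/7 ✗ · (4,5)N 3/4 ✓
Row 5: (5,1)S 2/2 ✓ · (5,2)S 3/4 ✓ · (5,3)S 3/4 ✓ · (5,4)S 1/4 ✗ · (5,5)N 1/2 ✗
Unsatisfied: (1,1), (1,2), (1,3), (1,5), (2,2), (2,4), (3,2), (3,3), (4,3), (5,4), (5,5) — 11 in total.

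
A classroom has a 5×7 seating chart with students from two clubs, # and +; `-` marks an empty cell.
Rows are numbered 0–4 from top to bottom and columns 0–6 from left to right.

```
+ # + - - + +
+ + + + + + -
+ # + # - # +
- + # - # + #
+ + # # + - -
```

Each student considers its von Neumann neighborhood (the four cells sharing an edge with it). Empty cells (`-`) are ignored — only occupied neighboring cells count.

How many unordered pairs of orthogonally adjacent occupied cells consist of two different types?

20

Scan each occupied cell's neighbors to the right and below so each pair is counted once.
Row 0: +(0,0)–#(0,1)≠ +(0,0)–+(1,0)= #(0,1)–+(0,2)≠ #(0,1)–+(1,1)≠ +(0,2)–+(1,2)= +(0,5)–+(0,6)= +(0,5)–+(1,5)=  → 3/7 unlike.
Row 1: +(1,0)–+(1,1)= +(1,0)–+(2,0)= +(1,1)–+(1,2)= +(1,1)–#(2,1)≠ +(1,2)–+(1,3)= +(1,2)–+(2,2)= +(1,3)–+(1,4)= +(1,3)–#(2,3)≠ +(1,4)–+(1,5)= +(1,5)–#(2,5)≠  → 3/10 unlike.
Row 2: +(2,0)–#(2,1)≠ #(2,1)–+(2,2)≠ #(2,1)–+(3,1)≠ +(2,2)–#(2,3)≠ +(2,2)–#(3,2)≠ #(2,5)–+(2,6)≠ #(2,5)–+(3,5)≠ +(2,6)–#(3,6)≠  → 8/8 unlike.
Row 3: +(3,1)–#(3,2)≠ +(3,1)–+(4,1)= #(3,2)–#(4,2)= #(3,4)–+(3,5)≠ #(3,4)–+(4,4)≠ +(3,5)–#(3,6)≠  → 4/6 unlike.
Row 4: +(4,0)–+(4,1)= +(4,1)–#(4,2)≠ #(4,2)–#(4,3)= #(4,3)–+(4,4)≠  → 2/4 unlike.
Total adjacent occupied pairs: 35; unlike-type pairs: 20.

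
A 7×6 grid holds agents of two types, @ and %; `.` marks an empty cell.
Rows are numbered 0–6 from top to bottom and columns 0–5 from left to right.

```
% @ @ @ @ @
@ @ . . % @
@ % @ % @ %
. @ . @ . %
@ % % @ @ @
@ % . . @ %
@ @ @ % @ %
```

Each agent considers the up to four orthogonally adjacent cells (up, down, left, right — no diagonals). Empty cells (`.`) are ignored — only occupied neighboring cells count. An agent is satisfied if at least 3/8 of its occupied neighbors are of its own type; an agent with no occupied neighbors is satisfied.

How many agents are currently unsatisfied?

Row 0: (0,0)% 0/2 unhappy · (0,1)@ 2/3 ok · (0,2)@ 2/2 ok · (0,3)@ 2/2 ok · (0,4)@ 2/3 ok · (0,5)@ 2/2 ok
Row 1: (1,0)@ 2/3 ok · (1,1)@ 2/3 ok · (1,4)% 0/3 unhappy · (1,5)@ 1/3 unhappy
Row 2: (2,0)@ 1/2 ok · (2,1)% 0/4 unhappy · (2,2)@ 0/2 unhappy · (2,3)% 0/3 unhappy · (2,4)@ 0/3 unhappy · (2,5)% 1/3 unhappy
Row 3: (3,1)@ 0/2 unhappy · (3,3)@ 1/2 ok · (3,5)% 1/2 ok
Row 4: (4,0)@ 1/2 ok · (4,1)% 2/4 ok · (4,2)% 1/2 ok · (4,3)@ 2/3 ok · (4,4)@ 3/3 ok · (4,5)@ 1/3 unhappy
Row 5: (5,0)@ 2/3 ok · (5,1)% 1/3 unhappy · (5,4)@ 2/3 ok · (5,5)% 1/3 unhappy
Row 6: (6,0)@ 2/2 ok · (6,1)@ 2/3 ok · (6,2)@ 1/2 ok · (6,3)% 0/2 unhappy · (6,4)@ 1/3 unhappy · (6,5)% 1/2 ok
Unsatisfied: (0,0), (1,4), (1,5), (2,1), (2,2), (2,3), (2,4), (2,5), (3,1), (4,5), (5,1), (5,5), (6,3), (6,4) — 14 in total.

14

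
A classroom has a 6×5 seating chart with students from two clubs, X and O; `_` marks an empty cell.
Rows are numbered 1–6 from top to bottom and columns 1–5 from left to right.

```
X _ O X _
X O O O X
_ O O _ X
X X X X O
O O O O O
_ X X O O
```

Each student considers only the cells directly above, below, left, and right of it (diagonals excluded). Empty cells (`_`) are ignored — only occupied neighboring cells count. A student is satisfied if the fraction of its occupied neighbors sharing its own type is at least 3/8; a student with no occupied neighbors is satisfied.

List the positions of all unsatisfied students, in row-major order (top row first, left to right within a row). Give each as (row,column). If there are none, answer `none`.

(1,4), (2,4), (4,4), (4,5), (6,3)

(1,1)X 1/1 ok
(1,3)O 1/2 ok
(1,4)X 0/2 unhappy
(2,1)X 1/2 ok
(2,2)O 2/3 ok
(2,3)O 4/4 ok
(2,4)O 1/3 unhappy
(2,5)X 1/2 ok
(3,2)O 2/3 ok
(3,3)O 2/3 ok
(3,5)X 1/2 ok
(4,1)X 1/2 ok
(4,2)X 2/4 ok
(4,3)X 2/4 ok
(4,4)X 1/3 unhappy
(4,5)O 1/3 unhappy
(5,1)O 1/2 ok
(5,2)O 2/4 ok
(5,3)O 2/4 ok
(5,4)O 3/4 ok
(5,5)O 3/3 ok
(6,2)X 1/2 ok
(6,3)X 1/3 unhappy
(6,4)O 2/3 ok
(6,5)O 2/2 ok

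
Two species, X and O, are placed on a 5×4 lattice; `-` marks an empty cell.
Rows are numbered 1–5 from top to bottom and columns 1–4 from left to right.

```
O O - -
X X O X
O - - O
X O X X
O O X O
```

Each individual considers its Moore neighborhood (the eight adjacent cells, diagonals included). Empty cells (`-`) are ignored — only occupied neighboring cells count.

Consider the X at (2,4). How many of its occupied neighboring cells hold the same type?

Occupied neighbors of (2,4): (2,3)=O, (3,4)=O.
Same type (X): 0 of 2.

0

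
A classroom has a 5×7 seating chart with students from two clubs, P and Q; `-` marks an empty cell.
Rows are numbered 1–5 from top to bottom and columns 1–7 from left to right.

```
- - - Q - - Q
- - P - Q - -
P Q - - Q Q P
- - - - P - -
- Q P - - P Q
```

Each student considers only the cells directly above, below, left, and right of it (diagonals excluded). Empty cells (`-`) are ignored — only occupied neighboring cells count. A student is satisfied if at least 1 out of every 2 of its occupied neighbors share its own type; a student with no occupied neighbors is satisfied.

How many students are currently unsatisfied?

Row 1: (1,4)Q 0/0 satisfied · (1,7)Q 0/0 satisfied
Row 2: (2,3)P 0/0 satisfied · (2,5)Q 1/1 satisfied
Row 3: (3,1)P 0/1 not · (3,2)Q 0/1 not · (3,5)Q 2/3 satisfied · (3,6)Q 1/2 satisfied · (3,7)P 0/1 not
Row 4: (4,5)P 0/1 not
Row 5: (5,2)Q 0/1 not · (5,3)P 0/1 not · (5,6)P 0/1 not · (5,7)Q 0/1 not
Unsatisfied: (3,1), (3,2), (3,7), (4,5), (5,2), (5,3), (5,6), (5,7) — 8 in total.

8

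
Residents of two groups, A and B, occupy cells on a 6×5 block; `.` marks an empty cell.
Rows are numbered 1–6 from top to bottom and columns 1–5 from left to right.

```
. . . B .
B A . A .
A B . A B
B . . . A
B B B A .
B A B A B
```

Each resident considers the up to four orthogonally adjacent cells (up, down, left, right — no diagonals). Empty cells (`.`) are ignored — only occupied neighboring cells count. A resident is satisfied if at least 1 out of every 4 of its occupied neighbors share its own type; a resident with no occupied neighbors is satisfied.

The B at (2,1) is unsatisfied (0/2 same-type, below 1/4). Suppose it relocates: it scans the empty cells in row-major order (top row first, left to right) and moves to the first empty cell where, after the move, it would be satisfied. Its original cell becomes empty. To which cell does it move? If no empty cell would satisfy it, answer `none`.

Vacating (2,1). Empty cells in order:
  (1,1): 0/0 same-type → satisfied — stop here.

(1,1)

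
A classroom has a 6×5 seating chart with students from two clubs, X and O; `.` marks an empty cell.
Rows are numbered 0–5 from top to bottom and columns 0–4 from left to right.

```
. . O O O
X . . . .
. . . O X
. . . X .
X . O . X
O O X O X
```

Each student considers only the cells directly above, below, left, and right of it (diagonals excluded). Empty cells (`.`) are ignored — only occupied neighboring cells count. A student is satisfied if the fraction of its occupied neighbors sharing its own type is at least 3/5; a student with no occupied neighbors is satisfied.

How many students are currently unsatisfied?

Row 0: (0,2)O 1/1 satisfied · (0,3)O 2/2 satisfied · (0,4)O 1/1 satisfied
Row 1: (1,0)X 0/0 satisfied
Row 2: (2,3)O 0/2 not · (2,4)X 0/1 not
Row 3: (3,3)X 0/1 not
Row 4: (4,0)X 0/1 not · (4,2)O 0/1 not · (4,4)X 1/1 satisfied
Row 5: (5,0)O 1/2 not · (5,1)O 1/2 not · (5,2)X 0/3 not · (5,3)O 0/2 not · (5,4)X 1/2 not
Unsatisfied: (2,3), (2,4), (3,3), (4,0), (4,2), (5,0), (5,1), (5,2), (5,3), (5,4) — 10 in total.

10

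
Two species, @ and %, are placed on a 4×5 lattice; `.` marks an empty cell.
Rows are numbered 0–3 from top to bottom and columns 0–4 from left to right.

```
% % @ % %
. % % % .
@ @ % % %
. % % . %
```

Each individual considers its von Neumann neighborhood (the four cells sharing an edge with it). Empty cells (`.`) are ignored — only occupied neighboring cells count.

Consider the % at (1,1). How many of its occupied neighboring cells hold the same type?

2

Occupied neighbors of (1,1): (0,1)=%, (2,1)=@, (1,2)=%.
Same type (%): 2 of 3.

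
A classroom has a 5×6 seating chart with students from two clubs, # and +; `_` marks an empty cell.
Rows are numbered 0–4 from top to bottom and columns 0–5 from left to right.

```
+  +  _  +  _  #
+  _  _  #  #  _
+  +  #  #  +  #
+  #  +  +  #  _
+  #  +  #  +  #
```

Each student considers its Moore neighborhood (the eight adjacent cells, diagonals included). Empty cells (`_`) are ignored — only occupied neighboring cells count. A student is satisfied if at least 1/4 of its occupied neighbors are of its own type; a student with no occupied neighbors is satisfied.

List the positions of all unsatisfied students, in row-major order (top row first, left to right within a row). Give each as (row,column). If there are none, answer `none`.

(0,3), (2,4), (4,1), (4,3)

(0,0)+ 2/2 ✓
(0,1)+ 2/2 ✓
(0,3)+ 0/2 ✗
(0,5)# 1/1 ✓
(1,0)+ 4/4 ✓
(1,3)# 3/5 ✓
(1,4)# 4/6 ✓
(2,0)+ 3/4 ✓
(2,1)+ 4/6 ✓
(2,2)# 3/6 ✓
(2,3)# 4/7 ✓
(2,4)+ 1/6 ✗
(2,5)# 2/3 ✓
(3,0)+ 3/5 ✓
(3,1)# 2/8 ✓
(3,2)+ 3/8 ✓
(3,3)+ 4/8 ✓
(3,4)# 4/7 ✓
(4,0)+ 1/3 ✓
(4,1)# 1/5 ✗
(4,2)+ 2/5 ✓
(4,3)# 1/5 ✗
(4,4)+ 1/4 ✓
(4,5)# 1/2 ✓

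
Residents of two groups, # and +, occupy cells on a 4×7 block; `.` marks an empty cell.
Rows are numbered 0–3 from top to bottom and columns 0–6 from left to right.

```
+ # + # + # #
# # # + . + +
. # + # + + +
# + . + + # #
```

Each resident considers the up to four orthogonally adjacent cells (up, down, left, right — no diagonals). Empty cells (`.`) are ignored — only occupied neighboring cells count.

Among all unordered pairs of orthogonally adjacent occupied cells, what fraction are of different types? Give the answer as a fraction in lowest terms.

Scan each occupied cell's neighbors to the right and below so each pair is counted once.
Row 0: +(0,0)–#(0,1)≠ +(0,0)–#(1,0)≠ #(0,1)–+(0,2)≠ #(0,1)–#(1,1)= +(0,2)–#(0,3)≠ +(0,2)–#(1,2)≠ #(0,3)–+(0,4)≠ #(0,3)–+(1,3)≠ +(0,4)–#(0,5)≠ #(0,5)–#(0,6)= #(0,5)–+(1,5)≠ #(0,6)–+(1,6)≠  → 10/12 unlike.
Row 1: #(1,0)–#(1,1)= #(1,1)–#(1,2)= #(1,1)–#(2,1)= #(1,2)–+(1,3)≠ #(1,2)–+(2,2)≠ +(1,3)–#(2,3)≠ +(1,5)–+(1,6)= +(1,5)–+(2,5)= +(1,6)–+(2,6)=  → 3/9 unlike.
Row 2: #(2,1)–+(2,2)≠ #(2,1)–+(3,1)≠ +(2,2)–#(2,3)≠ #(2,3)–+(2,4)≠ #(2,3)–+(3,3)≠ +(2,4)–+(2,5)= +(2,4)–+(3,4)= +(2,5)–+(2,6)= +(2,5)–#(3,5)≠ +(2,6)–#(3,6)≠  → 7/10 unlike.
Row 3: #(3,0)–+(3,1)≠ +(3,3)–+(3,4)= +(3,4)–#(3,5)≠ #(3,5)–#(3,6)=  → 2/4 unlike.
Total adjacent occupied pairs: 35; unlike-type pairs: 22.
22/35 is already in lowest terms.

22/35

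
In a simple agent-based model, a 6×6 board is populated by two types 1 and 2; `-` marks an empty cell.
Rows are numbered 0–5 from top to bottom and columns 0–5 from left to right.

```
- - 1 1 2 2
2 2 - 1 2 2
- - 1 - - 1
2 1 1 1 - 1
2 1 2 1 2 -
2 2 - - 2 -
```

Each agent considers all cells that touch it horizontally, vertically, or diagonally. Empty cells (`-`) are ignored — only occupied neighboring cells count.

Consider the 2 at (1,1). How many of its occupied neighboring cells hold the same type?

Occupied neighbors of (1,1): (0,2)=1, (1,0)=2, (2,2)=1.
Same type (2): 1 of 3.

1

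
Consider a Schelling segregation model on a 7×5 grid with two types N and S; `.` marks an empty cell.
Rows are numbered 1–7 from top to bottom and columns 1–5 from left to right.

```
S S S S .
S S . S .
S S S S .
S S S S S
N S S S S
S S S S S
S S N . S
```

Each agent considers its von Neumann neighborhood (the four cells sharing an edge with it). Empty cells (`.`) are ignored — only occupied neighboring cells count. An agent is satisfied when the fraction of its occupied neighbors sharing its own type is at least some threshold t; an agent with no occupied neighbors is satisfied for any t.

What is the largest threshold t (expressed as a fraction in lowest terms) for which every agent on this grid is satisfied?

0/1

Row 1: (1,1)S 2/2 · (1,2)S 3/3 · (1,3)S 2/2 · (1,4)S 2/2
Row 2: (2,1)S 3/3 · (2,2)S 3/3 · (2,4)S 2/2
Row 3: (3,1)S 3/3 · (3,2)S 4/4 · (3,3)S 3/3 · (3,4)S 3/3
Row 4: (4,1)S 2/3 · (4,2)S 4/4 · (4,3)S 4/4 · (4,4)S 4/4 · (4,5)S 2/2
Row 5: (5,1)N 0/3 · (5,2)S 3/4 · (5,3)S 4/4 · (5,4)S 4/4 · (5,5)S 3/3
Row 6: (6,1)S 2/3 · (6,2)S 4/4 · (6,3)S 3/4 · (6,4)S 3/3 · (6,5)S 3/3
Row 7: (7,1)S 2/2 · (7,2)S 2/3 · (7,3)N 0/2 · (7,5)S 1/1
The smallest same-type fraction is 0/3 at (5,1), which reduces to 0/1. Any threshold above that leaves this agent unsatisfied.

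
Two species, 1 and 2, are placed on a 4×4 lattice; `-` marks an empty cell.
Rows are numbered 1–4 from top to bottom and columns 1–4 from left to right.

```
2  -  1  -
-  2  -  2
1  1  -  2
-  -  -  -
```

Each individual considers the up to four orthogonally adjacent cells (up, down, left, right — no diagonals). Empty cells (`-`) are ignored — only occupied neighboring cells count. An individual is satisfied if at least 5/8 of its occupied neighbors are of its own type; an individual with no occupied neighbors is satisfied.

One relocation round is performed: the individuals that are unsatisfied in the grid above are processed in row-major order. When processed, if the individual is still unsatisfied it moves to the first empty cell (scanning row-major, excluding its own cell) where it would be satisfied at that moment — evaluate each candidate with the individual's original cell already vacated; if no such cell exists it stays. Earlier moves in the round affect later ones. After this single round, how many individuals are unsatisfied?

0

Initially unsatisfied (in order): (2,2), (3,2).
  (2,2) → (4,3).
  (3,2): now satisfied by earlier moves; stays.
Resulting grid:
2 - 1 -
- - - 2
1 1 - 2
- - 2 -
All satisfied now.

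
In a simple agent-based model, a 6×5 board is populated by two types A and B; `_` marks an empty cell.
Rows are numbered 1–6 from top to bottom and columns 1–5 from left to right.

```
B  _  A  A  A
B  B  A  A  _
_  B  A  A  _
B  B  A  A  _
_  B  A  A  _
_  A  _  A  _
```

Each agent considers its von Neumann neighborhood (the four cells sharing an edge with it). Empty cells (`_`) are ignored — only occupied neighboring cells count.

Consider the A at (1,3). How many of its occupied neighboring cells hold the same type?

Occupied neighbors of (1,3): (2,3)=A, (1,4)=A.
Same type (A): 2 of 2.

2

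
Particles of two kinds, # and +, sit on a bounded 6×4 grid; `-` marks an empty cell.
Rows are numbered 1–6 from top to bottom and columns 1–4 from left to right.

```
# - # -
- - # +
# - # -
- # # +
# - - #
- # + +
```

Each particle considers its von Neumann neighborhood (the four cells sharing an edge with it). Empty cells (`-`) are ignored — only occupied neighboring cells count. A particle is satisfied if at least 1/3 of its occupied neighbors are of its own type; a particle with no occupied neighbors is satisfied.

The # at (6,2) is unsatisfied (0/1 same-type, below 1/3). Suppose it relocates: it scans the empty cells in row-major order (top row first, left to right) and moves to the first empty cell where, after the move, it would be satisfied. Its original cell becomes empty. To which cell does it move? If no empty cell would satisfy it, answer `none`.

(1,2)

Vacating (6,2). Empty cells in order:
  (1,2): 2/2 same-type → satisfied — stop here.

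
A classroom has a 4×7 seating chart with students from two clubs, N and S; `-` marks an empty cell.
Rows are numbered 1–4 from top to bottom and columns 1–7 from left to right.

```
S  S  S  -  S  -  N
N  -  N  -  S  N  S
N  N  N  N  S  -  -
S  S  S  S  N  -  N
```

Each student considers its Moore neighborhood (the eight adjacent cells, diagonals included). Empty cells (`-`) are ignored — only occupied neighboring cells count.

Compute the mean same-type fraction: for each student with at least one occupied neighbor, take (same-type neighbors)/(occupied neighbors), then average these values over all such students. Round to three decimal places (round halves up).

Row 1: (1,1)S 1/2 · (1,2)S 2/4 · (1,3)S 1/2 · (1,5)S 1/2 · (1,7)N 1/2
Row 2: (2,1)N 2/4 · (2,3)N 3/5 · (2,5)S 2/4 · (2,6)N 1/5 · (2,7)S 0/2
Row 3: (3,1)N 2/4 · (3,2)N 4/7 · (3,3)N 3/6 · (3,4)N 3/7 · (3,5)S 2/5
Row 4: (4,1)S 1/3 · (4,2)S 2/5 · (4,3)S 2/5 · (4,4)S 2/5 · (4,5)N 1/3 · (4,7)N — no occupied neighbors
Sum over 20 students: 1/2 + 2/4 + 1/2 + 1/2 + 1/2 + 2/4 + 3/5 + 2/4 + 1/5 + 0/2 + 2/4 + 4/7 + 3/6 + 3/7 + 2/5 + 1/3 + 2/5 + 2/5 + 2/5 + 1/3 = 257/30; mean = 257/30 ÷ 20 = 257/600 = 0.428333… → 0.428.

0.428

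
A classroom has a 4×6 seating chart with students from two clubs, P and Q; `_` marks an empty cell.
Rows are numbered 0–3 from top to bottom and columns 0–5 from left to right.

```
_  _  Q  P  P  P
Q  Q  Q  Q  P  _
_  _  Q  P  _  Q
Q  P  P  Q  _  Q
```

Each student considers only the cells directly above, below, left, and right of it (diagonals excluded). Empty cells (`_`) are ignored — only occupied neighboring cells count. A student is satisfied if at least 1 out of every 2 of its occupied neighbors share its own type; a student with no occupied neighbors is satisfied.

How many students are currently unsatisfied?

7

(0,2)Q 1/2 ok
(0,3)P 1/3 unhappy
(0,4)P 3/3 ok
(0,5)P 1/1 ok
(1,0)Q 1/1 ok
(1,1)Q 2/2 ok
(1,2)Q 4/4 ok
(1,3)Q 1/4 unhappy
(1,4)P 1/2 ok
(2,2)Q 1/3 unhappy
(2,3)P 0/3 unhappy
(2,5)Q 1/1 ok
(3,0)Q 0/1 unhappy
(3,1)P 1/2 ok
(3,2)P 1/3 unhappy
(3,3)Q 0/2 unhappy
(3,5)Q 1/1 ok
Unsatisfied: (0,3), (1,3), (2,2), (2,3), (3,0), (3,2), (3,3) — 7 in total.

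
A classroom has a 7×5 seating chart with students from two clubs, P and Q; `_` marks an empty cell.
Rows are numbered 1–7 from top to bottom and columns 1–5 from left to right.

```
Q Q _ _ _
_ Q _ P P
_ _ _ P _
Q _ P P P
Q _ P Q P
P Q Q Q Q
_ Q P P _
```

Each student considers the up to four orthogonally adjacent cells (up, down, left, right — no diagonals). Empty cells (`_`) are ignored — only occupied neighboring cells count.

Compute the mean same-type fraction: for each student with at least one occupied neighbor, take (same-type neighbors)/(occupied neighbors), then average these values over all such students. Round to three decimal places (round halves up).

0.678

(1,1)Q 1/1
(1,2)Q 2/2
(2,2)Q 1/1
(2,4)P 2/2
(2,5)P 1/1
(3,4)P 2/2
(4,1)Q 1/1
(4,3)P 2/2
(4,4)P 3/4
(4,5)P 2/2
(5,1)Q 1/2
(5,3)P 1/3
(5,4)Q 1/4
(5,5)P 1/3
(6,1)P 0/2
(6,2)Q 2/3
(6,3)Q 2/4
(6,4)Q 3/4
(6,5)Q 1/2
(7,2)Q 1/2
(7,3)P 1/3
(7,4)P 1/2
Sum over 22 students: 1/1 + 2/2 + 1/1 + 2/2 + 1/1 + 2/2 + 1/1 + 2/2 + 3/4 + 2/2 + 1/2 + 1/3 + 1/4 + 1/3 + 0/2 + 2/3 + 2/4 + 3/4 + 1/2 + 1/2 + 1/3 + 1/2 = 179/12; mean = 179/12 ÷ 22 = 179/264 = 0.678030… → 0.678.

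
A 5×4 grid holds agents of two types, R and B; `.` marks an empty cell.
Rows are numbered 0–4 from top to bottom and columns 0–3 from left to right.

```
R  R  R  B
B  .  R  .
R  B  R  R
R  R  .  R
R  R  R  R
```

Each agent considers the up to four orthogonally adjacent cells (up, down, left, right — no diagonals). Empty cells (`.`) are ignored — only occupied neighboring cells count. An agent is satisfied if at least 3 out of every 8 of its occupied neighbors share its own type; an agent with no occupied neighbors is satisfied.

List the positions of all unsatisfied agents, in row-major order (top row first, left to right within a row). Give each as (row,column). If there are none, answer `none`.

(0,0)R 1/2 ok
(0,1)R 2/2 ok
(0,2)R 2/3 ok
(0,3)B 0/1 unhappy
(1,0)B 0/2 unhappy
(1,2)R 2/2 ok
(2,0)R 1/3 unhappy
(2,1)B 0/3 unhappy
(2,2)R 2/3 ok
(2,3)R 2/2 ok
(3,0)R 3/3 ok
(3,1)R 2/3 ok
(3,3)R 2/2 ok
(4,0)R 2/2 ok
(4,1)R 3/3 ok
(4,2)R 2/2 ok
(4,3)R 2/2 ok

(0,3), (1,0), (2,0), (2,1)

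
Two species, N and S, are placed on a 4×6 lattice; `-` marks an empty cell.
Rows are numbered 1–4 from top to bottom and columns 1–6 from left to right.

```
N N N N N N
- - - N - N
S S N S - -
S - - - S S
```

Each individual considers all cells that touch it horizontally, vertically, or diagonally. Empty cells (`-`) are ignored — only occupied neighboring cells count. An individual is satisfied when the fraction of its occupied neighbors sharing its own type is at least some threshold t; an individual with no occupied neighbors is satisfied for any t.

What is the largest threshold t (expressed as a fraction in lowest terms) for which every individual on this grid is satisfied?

Row 1: (1,1)N 1/1 · (1,2)N 2/2 · (1,3)N 3/3 · (1,4)N 3/3 · (1,5)N 4/4 · (1,6)N 2/2
Row 2: (2,4)N 4/5 · (2,6)N 2/2
Row 3: (3,1)S 2/2 · (3,2)S 2/3 · (3,3)N 1/3 · (3,4)S 1/3
Row 4: (4,1)S 2/2 · (4,5)S 2/2 · (4,6)S 1/1
The smallest same-type fraction is 1/3 at (3,3), which reduces to 1/3. Any threshold above that leaves this individual unsatisfied.

1/3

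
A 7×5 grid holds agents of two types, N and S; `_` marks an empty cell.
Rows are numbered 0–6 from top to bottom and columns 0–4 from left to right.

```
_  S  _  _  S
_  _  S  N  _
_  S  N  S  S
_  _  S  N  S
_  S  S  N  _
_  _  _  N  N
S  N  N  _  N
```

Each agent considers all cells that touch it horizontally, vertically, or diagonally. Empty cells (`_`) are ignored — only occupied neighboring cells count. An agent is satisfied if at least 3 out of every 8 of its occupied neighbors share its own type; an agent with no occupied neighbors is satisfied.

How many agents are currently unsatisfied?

(0,1)S 1/1 satisfied
(0,4)S 0/1 not
(1,2)S 3/5 satisfied
(1,3)N 1/5 not
(2,1)S 2/3 satisfied
(2,2)N 2/6 not
(2,3)S 4/7 satisfied
(2,4)S 2/4 satisfied
(3,2)S 4/7 satisfied
(3,3)N 2/7 not
(3,4)S 2/4 satisfied
(4,1)S 2/2 satisfied
(4,2)S 2/5 satisfied
(4,3)N 3/6 satisfied
(5,3)N 4/5 satisfied
(5,4)N 3/3 satisfied
(6,0)S 0/1 not
(6,1)N 1/2 satisfied
(6,2)N 2/2 satisfied
(6,4)N 2/2 satisfied
Unsatisfied: (0,4), (1,3), (2,2), (3,3), (6,0) — 5 in total.

5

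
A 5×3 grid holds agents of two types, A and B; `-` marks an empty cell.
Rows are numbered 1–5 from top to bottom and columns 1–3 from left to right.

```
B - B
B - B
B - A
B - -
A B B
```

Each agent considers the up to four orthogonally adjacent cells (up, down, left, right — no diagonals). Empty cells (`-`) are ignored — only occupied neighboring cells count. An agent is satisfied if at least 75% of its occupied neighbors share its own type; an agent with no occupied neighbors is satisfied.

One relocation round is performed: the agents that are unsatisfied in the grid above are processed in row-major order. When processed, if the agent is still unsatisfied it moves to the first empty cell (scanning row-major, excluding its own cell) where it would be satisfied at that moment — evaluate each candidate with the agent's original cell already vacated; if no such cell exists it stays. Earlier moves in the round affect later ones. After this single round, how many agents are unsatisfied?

Initially unsatisfied (in order): (2,3), (3,3), (4,1), (5,1), (5,2).
  (2,3) → (1,2).
  (3,3): now satisfied by earlier moves; stays.
  (4,1) → (2,2).
  (5,1): no empty cell satisfies it; stays.
  (5,2) → (4,2).
Resulting grid:
B B B
B B -
B - A
- B -
A - B
All satisfied now.

0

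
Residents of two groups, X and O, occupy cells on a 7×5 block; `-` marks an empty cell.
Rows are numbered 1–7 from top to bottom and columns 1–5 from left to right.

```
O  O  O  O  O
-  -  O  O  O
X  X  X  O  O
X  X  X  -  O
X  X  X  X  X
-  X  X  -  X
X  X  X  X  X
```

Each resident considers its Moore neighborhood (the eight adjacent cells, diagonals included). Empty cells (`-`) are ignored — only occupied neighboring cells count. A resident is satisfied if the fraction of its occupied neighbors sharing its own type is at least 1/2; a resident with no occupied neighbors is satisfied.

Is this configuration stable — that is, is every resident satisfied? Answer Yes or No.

Row 1: (1,1)O 1/1 ok · (1,2)O 3/3 ok · (1,3)O 4/4 ok · (1,4)O 5/5 ok · (1,5)O 3/3 ok
Row 2: (2,3)O 5/7 ok · (2,4)O 7/8 ok · (2,5)O 5/5 ok
Row 3: (3,1)X 3/3 ok · (3,2)X 5/6 ok · (3,3)X 3/6 ok · (3,4)O 5/7 ok · (3,5)O 4/4 ok
Row 4: (4,1)X 5/5 ok · (4,2)X 8/8 ok · (4,3)X 6/7 ok · (4,5)O 2/4 ok
Row 5: (5,1)X 4/4 ok · (5,2)X 7/7 ok · (5,3)X 6/6 ok · (5,4)X 5/6 ok · (5,5)X 2/3 ok
Row 6: (6,2)X 7/7 ok · (6,3)X 7/7 ok · (6,5)X 4/4 ok
Row 7: (7,1)X 2/2 ok · (7,2)X 4/4 ok · (7,3)X 4/4 ok · (7,4)X 4/4 ok · (7,5)X 2/2 ok
All meet the threshold, so the configuration is stable.

Yes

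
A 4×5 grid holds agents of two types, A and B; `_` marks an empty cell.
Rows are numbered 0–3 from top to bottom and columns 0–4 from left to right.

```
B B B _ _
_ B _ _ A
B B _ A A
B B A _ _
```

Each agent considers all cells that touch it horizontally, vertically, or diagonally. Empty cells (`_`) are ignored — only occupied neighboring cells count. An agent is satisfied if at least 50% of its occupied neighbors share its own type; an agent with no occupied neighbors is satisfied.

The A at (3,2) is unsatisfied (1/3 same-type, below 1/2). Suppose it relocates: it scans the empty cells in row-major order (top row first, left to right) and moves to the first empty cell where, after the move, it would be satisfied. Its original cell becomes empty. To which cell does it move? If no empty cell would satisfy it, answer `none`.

(0,3)

Vacating (3,2). Empty cells in order:
  (0,3): 1/2 same-type → satisfied — stop here.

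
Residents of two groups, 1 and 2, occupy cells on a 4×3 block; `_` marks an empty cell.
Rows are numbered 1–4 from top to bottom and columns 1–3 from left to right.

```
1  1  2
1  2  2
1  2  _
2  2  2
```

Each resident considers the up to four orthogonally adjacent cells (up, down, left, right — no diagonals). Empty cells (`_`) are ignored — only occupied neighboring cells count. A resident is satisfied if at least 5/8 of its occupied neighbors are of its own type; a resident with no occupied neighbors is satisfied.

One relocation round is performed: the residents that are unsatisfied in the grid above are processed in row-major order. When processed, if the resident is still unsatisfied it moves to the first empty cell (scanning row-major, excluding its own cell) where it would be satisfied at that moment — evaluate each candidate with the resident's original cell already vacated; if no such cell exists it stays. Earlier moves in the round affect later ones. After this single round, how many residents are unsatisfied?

Initially unsatisfied (in order): (1,2), (1,3), (2,2), (3,1), (4,1).
  (1,2): no empty cell satisfies it; stays.
  (1,3) → (3,3).
  (2,2): no empty cell satisfies it; stays.
  (3,1): no empty cell satisfies it; stays.
  (4,1): no empty cell satisfies it; stays.
Resulting grid:
1 1 _
1 2 2
1 2 2
2 2 2
Unsatisfied now: (1,2), (2,2), (3,1), (4,1).

4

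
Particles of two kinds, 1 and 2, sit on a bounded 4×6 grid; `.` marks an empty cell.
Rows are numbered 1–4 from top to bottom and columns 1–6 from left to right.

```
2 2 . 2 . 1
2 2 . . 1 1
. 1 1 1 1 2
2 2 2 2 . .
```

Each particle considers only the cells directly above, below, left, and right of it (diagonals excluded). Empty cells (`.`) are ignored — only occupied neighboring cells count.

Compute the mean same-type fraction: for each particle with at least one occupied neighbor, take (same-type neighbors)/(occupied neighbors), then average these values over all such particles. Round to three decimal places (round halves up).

0.719

(1,1)2 2/2
(1,2)2 2/2
(1,4)2 — no occupied neighbors
(1,6)1 1/1
(2,1)2 2/2
(2,2)2 2/3
(2,5)1 2/2
(2,6)1 2/3
(3,2)1 1/3
(3,3)1 2/3
(3,4)1 2/3
(3,5)1 2/3
(3,6)2 0/2
(4,1)2 1/1
(4,2)2 2/3
(4,3)2 2/3
(4,4)2 1/2
Sum over 16 particles: 2/2 + 2/2 + 1/1 + 2/2 + 2/3 + 2/2 + 2/3 + 1/3 + 2/3 + 2/3 + 2/3 + 0/2 + 1/1 + 2/3 + 2/3 + 1/2 = 23/2; mean = 23/2 ÷ 16 = 23/32 = 0.71875 → 0.719.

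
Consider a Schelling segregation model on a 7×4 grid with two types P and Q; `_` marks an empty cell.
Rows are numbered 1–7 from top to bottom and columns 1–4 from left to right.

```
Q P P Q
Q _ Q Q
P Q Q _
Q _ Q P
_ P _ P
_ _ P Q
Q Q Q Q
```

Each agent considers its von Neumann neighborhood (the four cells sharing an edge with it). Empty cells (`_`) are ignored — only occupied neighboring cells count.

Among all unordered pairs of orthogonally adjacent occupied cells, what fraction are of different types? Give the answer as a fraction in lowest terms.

Scan each occupied cell's neighbors to the right and below so each pair is counted once.
Row 1: Q(1,1)–P(1,2)≠ Q(1,1)–Q(2,1)= P(1,2)–P(1,3)= P(1,3)–Q(1,4)≠ P(1,3)–Q(2,3)≠ Q(1,4)–Q(2,4)=  → 3/6 unlike.
Row 2: Q(2,1)–P(3,1)≠ Q(2,3)–Q(2,4)= Q(2,3)–Q(3,3)=  → 1/3 unlike.
Row 3: P(3,1)–Q(3,2)≠ P(3,1)–Q(4,1)≠ Q(3,2)–Q(3,3)= Q(3,3)–Q(4,3)=  → 2/4 unlike.
Row 4: Q(4,3)–P(4,4)≠ P(4,4)–P(5,4)=  → 1/2 unlike.
Row 5: P(5,4)–Q(6,4)≠  → 1/1 unlike.
Row 6: P(6,3)–Q(6,4)≠ P(6,3)–Q(7,3)≠ Q(6,4)–Q(7,4)=  → 2/3 unlike.
Row 7: Q(7,1)–Q(7,2)= Q(7,2)–Q(7,3)= Q(7,3)–Q(7,4)=  → 0/3 unlike.
Total adjacent occupied pairs: 22; unlike-type pairs: 10.
10/22 reduces to 5/11.

5/11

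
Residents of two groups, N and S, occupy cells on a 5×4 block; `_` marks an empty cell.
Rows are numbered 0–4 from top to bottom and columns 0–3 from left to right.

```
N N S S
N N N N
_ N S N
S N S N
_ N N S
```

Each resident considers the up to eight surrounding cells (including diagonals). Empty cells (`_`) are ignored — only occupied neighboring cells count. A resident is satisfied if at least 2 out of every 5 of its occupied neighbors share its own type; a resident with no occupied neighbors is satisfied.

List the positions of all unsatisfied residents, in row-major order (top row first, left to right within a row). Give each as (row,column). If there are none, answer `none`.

(0,0)N 3/3 ok
(0,1)N 4/5 ok
(0,2)S 1/5 unhappy
(0,3)S 1/3 unhappy
(1,0)N 4/4 ok
(1,1)N 5/7 ok
(1,2)N 5/8 ok
(1,3)N 2/5 ok
(2,1)N 4/7 ok
(2,2)S 1/8 unhappy
(2,3)N 3/5 ok
(3,0)S 0/3 unhappy
(3,1)N 3/6 ok
(3,2)S 2/8 unhappy
(3,3)N 2/5 ok
(4,1)N 2/4 ok
(4,2)N 3/5 ok
(4,3)S 1/3 unhappy

(0,2), (0,3), (2,2), (3,0), (3,2), (4,3)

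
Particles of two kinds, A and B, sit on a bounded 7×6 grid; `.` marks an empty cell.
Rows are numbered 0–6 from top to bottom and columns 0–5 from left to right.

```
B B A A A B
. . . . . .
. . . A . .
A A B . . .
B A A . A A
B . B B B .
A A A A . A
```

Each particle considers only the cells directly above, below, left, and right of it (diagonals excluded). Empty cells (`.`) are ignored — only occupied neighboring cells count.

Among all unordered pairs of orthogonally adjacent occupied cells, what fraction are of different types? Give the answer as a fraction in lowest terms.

Scan each occupied cell's neighbors to the right and below so each pair is counted once.
Row 0: B(0,0)–B(0,1)= B(0,1)–A(0,2)≠ A(0,2)–A(0,3)= A(0,3)–A(0,4)= A(0,4)–B(0,5)≠  → 2/5 unlike.
Row 3: A(3,0)–A(3,1)= A(3,0)–B(4,0)≠ A(3,1)–B(3,2)≠ A(3,1)–A(4,1)= B(3,2)–A(4,2)≠  → 3/5 unlike.
Row 4: B(4,0)–A(4,1)≠ B(4,0)–B(5,0)= A(4,1)–A(4,2)= A(4,2)–B(5,2)≠ A(4,4)–A(4,5)= A(4,4)–B(5,4)≠  → 3/6 unlike.
Row 5: B(5,0)–A(6,0)≠ B(5,2)–B(5,3)= B(5,2)–A(6,2)≠ B(5,3)–B(5,4)= B(5,3)–A(6,3)≠  → 3/5 unlike.
Row 6: A(6,0)–A(6,1)= A(6,1)–A(6,2)= A(6,2)–A(6,3)=  → 0/3 unlike.
Total adjacent occupied pairs: 24; unlike-type pairs: 11.
11/24 is already in lowest terms.

11/24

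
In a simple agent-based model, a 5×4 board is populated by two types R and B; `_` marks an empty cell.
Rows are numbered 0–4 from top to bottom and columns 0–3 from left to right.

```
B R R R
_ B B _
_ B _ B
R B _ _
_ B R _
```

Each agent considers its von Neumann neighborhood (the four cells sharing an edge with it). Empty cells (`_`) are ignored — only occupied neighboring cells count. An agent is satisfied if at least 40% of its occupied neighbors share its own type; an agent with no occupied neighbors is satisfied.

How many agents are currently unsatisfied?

Row 0: (0,0)B 0/1 not · (0,1)R 1/3 not · (0,2)R 2/3 satisfied · (0,3)R 1/1 satisfied
Row 1: (1,1)B 2/3 satisfied · (1,2)B 1/2 satisfied
Row 2: (2,1)B 2/2 satisfied · (2,3)B 0/0 satisfied
Row 3: (3,0)R 0/1 not · (3,1)B 2/3 satisfied
Row 4: (4,1)B 1/2 satisfied · (4,2)R 0/1 not
Unsatisfied: (0,0), (0,1), (3,0), (4,2) — 4 in total.

4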